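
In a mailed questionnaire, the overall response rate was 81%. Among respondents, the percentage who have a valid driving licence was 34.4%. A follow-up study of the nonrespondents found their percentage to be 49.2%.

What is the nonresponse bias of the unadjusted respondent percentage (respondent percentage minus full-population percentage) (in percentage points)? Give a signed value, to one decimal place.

-2.8 percentage points

Nonresponse fraction = 1 − 0.81 = 0.19.
Bias = (nonresponse fraction) × (respondent percentage − nonrespondent percentage)
     = 0.19 × (34.4 − 49.2) = 0.19 × -14.8 = -2.812.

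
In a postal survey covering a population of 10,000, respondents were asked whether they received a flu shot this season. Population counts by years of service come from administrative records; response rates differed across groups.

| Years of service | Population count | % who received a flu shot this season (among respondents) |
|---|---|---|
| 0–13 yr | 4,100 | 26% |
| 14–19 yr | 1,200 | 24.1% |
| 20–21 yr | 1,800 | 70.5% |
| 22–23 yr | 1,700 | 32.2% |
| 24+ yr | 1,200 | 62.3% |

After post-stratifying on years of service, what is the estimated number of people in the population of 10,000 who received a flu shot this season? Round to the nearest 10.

3,920

Apply each group's respondent rate to its population count:
  0–13 yr: 4,100 × 26% = 1066
  14–19 yr: 1,200 × 24.1% = 289.2
  20–21 yr: 1,800 × 70.5% = 1269
  22–23 yr: 1,700 × 32.2% = 547.4
  24+ yr: 1,200 × 62.3% = 747.6
Estimated total = 3919.2 → 3,920.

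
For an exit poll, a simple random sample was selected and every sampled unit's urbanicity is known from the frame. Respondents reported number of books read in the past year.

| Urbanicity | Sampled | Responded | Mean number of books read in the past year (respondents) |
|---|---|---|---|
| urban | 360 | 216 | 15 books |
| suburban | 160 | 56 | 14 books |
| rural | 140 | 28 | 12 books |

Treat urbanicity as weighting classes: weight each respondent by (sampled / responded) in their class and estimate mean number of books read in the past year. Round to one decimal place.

Response rates by class: urban 216/360 = 60%, suburban 56/160 = 35%, rural 28/140 = 20%.
Weighting each respondent by the inverse class response rate inflates each class back to its sampled size, so the class weight is n_sampled:
  urban: 360 × 15 = 5400
  suburban: 160 × 14 = 2240
  rural: 140 × 12 = 1680
Adjusted estimate = 9320 / 660 = 14.1212 → 14.1.

14.1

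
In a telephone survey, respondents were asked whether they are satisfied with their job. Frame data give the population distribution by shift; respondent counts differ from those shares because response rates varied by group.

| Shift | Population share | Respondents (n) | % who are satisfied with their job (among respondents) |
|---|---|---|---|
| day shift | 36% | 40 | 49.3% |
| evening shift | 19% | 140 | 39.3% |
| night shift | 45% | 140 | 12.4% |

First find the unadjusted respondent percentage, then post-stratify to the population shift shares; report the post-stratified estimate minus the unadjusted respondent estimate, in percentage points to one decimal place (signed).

Naive respondent-only estimate (weights = respondent counts):
  (40/320)×49.3 + (140/320)×39.3 + (140/320)×12.4 = 28.7812%
Post-stratified estimate weights by population shares:
  0.36×49.3 + 0.19×39.3 + 0.45×12.4 = 30.795%
Difference = 30.795 − 28.7812 = 2.0137 pp.

+2.0 percentage points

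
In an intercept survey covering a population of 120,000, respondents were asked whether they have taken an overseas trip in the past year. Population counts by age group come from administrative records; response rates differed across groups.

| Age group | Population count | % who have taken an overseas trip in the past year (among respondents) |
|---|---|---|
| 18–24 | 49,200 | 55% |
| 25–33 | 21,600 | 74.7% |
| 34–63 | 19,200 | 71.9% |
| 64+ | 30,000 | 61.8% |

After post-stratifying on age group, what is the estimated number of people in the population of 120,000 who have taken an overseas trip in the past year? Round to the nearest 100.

Each cell contributes its population count × the respondent rate:
  18–24: 49,200 × 55% = 27,060
  25–33: 21,600 × 74.7% = 16135.2
  34–63: 19,200 × 71.9% = 13804.8
  64+: 30,000 × 61.8% = 18,540
Estimated total = 75,540 → 75,500.

75,500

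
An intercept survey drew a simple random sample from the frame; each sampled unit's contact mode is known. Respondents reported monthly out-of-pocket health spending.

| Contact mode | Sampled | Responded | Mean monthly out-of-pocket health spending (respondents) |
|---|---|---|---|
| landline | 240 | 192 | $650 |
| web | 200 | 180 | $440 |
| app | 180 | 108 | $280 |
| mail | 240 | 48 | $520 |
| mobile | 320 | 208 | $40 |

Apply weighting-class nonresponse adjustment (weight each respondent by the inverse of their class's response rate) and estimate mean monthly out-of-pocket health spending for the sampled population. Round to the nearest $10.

$370

Response rates by class: landline 192/240 = 80%, web 180/200 = 90%, app 108/180 = 60%, mail 48/240 = 20%, mobile 208/320 = 65%.
Inverse-response-rate weighting restores each class to its sampled count, so class totals weight by n_sampled:
  landline: 240 × 650 = 156,000
  web: 200 × 440 = 88,000
  app: 180 × 280 = 50,400
  mail: 240 × 520 = 124,800
  mobile: 320 × 40 = 12,800
Adjusted estimate = 432,000 / 1,180 = 366.102 → $370.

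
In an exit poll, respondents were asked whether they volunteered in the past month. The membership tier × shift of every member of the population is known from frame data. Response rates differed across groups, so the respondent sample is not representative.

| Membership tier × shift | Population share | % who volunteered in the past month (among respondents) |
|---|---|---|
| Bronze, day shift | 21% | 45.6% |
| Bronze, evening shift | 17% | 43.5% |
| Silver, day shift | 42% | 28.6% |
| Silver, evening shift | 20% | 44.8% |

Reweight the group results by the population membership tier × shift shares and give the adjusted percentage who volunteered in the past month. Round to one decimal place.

37.9%

Post-stratification weights by population share, not respondent share:
  Bronze, day shift: 0.21 × 45.6 = 9.576
  Bronze, evening shift: 0.17 × 43.5 = 7.395
  Silver, day shift: 0.42 × 28.6 = 12.012
  Silver, evening shift: 0.2 × 44.8 = 8.96
Post-stratified estimate = 37.943 → 37.9%.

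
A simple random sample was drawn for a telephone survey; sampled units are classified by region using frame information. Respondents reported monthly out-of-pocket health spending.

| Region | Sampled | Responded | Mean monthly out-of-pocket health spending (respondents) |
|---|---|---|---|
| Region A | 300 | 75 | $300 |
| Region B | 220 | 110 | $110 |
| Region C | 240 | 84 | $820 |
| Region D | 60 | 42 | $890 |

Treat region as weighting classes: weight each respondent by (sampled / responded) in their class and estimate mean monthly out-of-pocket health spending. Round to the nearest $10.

$440

Class response rates: Region A 75/300 = 25%, Region B 110/220 = 50%, Region C 84/240 = 35%, Region D 42/60 = 70%.
With weight = n_sampled/n_responded per class, the weighted class total is n_sampled:
  Region A: 300 × 300 = 90,000
  Region B: 220 × 110 = 24,200
  Region C: 240 × 820 = 196,800
  Region D: 60 × 890 = 53,400
Adjusted estimate = 364,400 / 820 = 444.39 → $440.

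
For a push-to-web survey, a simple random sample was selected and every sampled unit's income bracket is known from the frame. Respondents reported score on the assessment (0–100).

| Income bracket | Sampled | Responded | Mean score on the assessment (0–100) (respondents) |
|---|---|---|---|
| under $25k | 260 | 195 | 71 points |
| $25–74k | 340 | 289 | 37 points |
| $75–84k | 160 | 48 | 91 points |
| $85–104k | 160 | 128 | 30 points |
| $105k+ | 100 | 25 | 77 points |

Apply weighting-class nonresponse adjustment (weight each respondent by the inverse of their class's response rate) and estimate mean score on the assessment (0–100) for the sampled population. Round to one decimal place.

57.0

Class response rates: under $25k 195/260 = 75%, $25–74k 289/340 = 85%, $75–84k 48/160 = 30%, $85–104k 128/160 = 80%, $105k+ 25/100 = 25%.
Inverse-response-rate weighting restores each class to its sampled count, so class totals weight by n_sampled:
  under $25k: 260 × 71 = 18,460
  $25–74k: 340 × 37 = 12,580
  $75–84k: 160 × 91 = 14,560
  $85–104k: 160 × 30 = 4800
  $105k+: 100 × 77 = 7700
Adjusted estimate = 58,100 / 1,020 = 56.9608 → 57.0.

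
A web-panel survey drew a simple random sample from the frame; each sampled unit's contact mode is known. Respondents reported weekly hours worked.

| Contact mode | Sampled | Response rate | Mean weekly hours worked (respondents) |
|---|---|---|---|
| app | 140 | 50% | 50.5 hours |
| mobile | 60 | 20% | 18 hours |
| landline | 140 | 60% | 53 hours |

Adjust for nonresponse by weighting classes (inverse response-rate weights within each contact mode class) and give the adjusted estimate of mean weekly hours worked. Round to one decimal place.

45.8

Each respondent's weight = sampled/responded in their class; summing within a class gives n_sampled, so:
  app: 140 × 50.5 = 7070
  mobile: 60 × 18 = 1080
  landline: 140 × 53 = 7420
Adjusted estimate = 15,570 / 340 = 45.7941 → 45.8.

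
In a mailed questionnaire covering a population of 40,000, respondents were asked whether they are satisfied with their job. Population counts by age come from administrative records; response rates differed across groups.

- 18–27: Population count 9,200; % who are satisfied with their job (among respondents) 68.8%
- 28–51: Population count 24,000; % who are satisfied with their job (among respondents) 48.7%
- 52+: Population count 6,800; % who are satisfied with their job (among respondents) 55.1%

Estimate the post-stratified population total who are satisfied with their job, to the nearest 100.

Apply each group's respondent rate to its population count:
  18–27: 9,200 × 68.8% = 6329.6
  28–51: 24,000 × 48.7% = 11,688
  52+: 6,800 × 55.1% = 3746.8
Estimated total = 21764.4 → 21,800.

21,800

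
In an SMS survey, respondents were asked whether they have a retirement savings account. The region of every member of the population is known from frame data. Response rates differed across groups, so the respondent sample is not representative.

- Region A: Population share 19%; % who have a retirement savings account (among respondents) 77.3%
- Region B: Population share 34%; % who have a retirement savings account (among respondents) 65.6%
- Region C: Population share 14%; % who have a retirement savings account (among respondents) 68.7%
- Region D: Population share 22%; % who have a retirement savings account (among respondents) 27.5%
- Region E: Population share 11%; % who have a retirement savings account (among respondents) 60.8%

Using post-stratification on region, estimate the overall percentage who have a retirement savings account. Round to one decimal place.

Weight each group's respondent value by its population share:
  Region A: 0.19 × 77.3 = 14.687
  Region B: 0.34 × 65.6 = 22.304
  Region C: 0.14 × 68.7 = 9.618
  Region D: 0.22 × 27.5 = 6.05
  Region E: 0.11 × 60.8 = 6.688
Post-stratified estimate = 59.347 → 59.3%.

59.3%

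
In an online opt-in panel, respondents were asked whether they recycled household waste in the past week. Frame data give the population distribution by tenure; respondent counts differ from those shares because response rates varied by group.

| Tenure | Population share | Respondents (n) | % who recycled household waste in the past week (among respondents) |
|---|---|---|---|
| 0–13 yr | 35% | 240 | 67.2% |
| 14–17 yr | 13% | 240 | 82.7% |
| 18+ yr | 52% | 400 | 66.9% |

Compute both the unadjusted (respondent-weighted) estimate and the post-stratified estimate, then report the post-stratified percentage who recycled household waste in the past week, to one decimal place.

Without adjustment, the pooled respondent share is:
  (240/880)×67.2 + (240/880)×82.7 + (400/880)×66.9 = 71.2909%
Post-stratifying to population shares instead:
  0.35×67.2 + 0.13×82.7 + 0.52×66.9 = 69.059%

69.1%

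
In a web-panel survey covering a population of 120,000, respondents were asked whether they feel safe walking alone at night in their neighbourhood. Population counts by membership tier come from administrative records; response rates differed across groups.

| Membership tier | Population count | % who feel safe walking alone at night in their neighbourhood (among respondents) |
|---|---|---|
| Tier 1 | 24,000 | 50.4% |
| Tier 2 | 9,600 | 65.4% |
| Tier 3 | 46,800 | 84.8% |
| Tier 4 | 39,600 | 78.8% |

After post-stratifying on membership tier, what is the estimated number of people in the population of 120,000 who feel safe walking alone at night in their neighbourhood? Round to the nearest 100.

89,300

Estimated count per cell = population count × respondent percentage:
  Tier 1: 24,000 × 50.4% = 12,096
  Tier 2: 9,600 × 65.4% = 6278.4
  Tier 3: 46,800 × 84.8% = 39686.4
  Tier 4: 39,600 × 78.8% = 31204.8
Estimated total = 89265.6 → 89,300.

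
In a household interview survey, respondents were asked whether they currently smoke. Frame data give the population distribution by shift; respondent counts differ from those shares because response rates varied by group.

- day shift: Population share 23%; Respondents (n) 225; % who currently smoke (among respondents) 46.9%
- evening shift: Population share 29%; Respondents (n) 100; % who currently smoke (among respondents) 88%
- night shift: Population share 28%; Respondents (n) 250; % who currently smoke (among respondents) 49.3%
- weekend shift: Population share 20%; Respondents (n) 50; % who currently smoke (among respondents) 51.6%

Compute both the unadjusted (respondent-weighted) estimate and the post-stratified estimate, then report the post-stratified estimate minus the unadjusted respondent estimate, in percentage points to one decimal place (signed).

Without adjustment, the pooled respondent share is:
  (225/625)×46.9 + (100/625)×88 + (250/625)×49.3 + (50/625)×51.6 = 54.812%
Reweighting by population shift shares:
  0.23×46.9 + 0.29×88 + 0.28×49.3 + 0.2×51.6 = 60.431%
Difference = 60.431 − 54.812 = 5.619 pp.

+5.6 percentage points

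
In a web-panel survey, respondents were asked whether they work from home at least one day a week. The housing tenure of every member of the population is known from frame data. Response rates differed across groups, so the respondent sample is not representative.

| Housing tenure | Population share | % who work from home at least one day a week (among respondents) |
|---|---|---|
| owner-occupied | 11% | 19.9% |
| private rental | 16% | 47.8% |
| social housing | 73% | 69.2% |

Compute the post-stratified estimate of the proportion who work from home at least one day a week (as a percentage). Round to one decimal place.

Post-stratification weights by population share, not respondent share:
  owner-occupied: 0.11 × 19.9 = 2.189
  private rental: 0.16 × 47.8 = 7.648
  social housing: 0.73 × 69.2 = 50.516
Post-stratified estimate = 60.353 → 60.4%.

60.4%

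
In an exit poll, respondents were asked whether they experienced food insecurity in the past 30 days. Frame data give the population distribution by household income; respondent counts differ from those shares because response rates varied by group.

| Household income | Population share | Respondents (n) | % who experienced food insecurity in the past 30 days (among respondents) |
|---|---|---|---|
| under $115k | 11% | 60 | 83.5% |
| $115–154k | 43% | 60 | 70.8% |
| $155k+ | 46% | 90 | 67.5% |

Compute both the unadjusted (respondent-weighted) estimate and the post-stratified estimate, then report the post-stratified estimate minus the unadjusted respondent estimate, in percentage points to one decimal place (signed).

Unadjusted (pooled respondent) estimate weights by respondent counts:
  (60/210)×83.5 + (60/210)×70.8 + (90/210)×67.5 = 73.0143%
Post-stratifying to population shares instead:
  0.11×83.5 + 0.43×70.8 + 0.46×67.5 = 70.679%
Difference = 70.679 − 73.0143 = -2.3353 pp.

-2.3 percentage points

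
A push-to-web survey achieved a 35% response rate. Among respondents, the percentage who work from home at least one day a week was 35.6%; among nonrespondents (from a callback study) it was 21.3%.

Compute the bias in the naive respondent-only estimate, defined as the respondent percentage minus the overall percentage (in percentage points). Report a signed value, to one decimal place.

+9.3 percentage points

Nonresponse fraction = 1 − 0.35 = 0.65.
Bias = (nonresponse fraction) × (respondent percentage − nonrespondent percentage)
     = 0.65 × (35.6 − 21.3) = 0.65 × 14.3 = 9.295.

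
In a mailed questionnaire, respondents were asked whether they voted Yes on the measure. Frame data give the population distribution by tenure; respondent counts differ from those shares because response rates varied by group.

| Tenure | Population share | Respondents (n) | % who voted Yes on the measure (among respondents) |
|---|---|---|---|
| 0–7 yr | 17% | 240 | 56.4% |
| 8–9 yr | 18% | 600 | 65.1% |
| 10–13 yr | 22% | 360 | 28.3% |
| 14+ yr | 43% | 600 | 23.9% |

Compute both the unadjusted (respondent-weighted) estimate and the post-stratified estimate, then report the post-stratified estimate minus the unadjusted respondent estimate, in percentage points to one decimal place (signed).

-5.0 percentage points

Naive respondent-only estimate (weights = respondent counts):
  (240/1800)×56.4 + (600/1800)×65.1 + (360/1800)×28.3 + (600/1800)×23.9 = 42.8467%
Reweighting by population tenure shares:
  0.17×56.4 + 0.18×65.1 + 0.22×28.3 + 0.43×23.9 = 37.809%
Difference = 37.809 − 42.8467 = -5.0377 pp.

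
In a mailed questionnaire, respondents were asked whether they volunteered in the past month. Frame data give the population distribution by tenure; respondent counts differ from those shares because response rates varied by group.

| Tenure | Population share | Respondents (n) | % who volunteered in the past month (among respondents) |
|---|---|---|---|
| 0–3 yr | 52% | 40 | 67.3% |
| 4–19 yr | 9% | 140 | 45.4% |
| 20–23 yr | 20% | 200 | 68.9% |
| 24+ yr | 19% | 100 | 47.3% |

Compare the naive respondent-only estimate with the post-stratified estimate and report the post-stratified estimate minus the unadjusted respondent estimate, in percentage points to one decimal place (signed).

Naive respondent-only estimate (weights = respondent counts):
  (40/480)×67.3 + (140/480)×45.4 + (200/480)×68.9 + (100/480)×47.3 = 57.4125%
Reweighting by population tenure shares:
  0.52×67.3 + 0.09×45.4 + 0.2×68.9 + 0.19×47.3 = 61.849%
Difference = 61.849 − 57.4125 = 4.4365 pp.

+4.4 percentage points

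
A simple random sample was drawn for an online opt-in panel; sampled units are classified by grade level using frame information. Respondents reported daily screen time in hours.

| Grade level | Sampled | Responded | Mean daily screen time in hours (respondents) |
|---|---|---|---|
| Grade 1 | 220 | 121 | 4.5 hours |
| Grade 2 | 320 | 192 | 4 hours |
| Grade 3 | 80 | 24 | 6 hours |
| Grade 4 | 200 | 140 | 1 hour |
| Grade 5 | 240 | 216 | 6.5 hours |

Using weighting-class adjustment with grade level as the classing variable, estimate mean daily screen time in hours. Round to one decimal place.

Response rates by class: Grade 1 121/220 = 55%, Grade 2 192/320 = 60%, Grade 3 24/80 = 30%, Grade 4 140/200 = 70%, Grade 5 216/240 = 90%.
Weighting each respondent by the inverse class response rate inflates each class back to its sampled size, so the class weight is n_sampled:
  Grade 1: 220 × 4.5 = 990
  Grade 2: 320 × 4 = 1280
  Grade 3: 80 × 6 = 480
  Grade 4: 200 × 1 = 200
  Grade 5: 240 × 6.5 = 1560
Adjusted estimate = 4510 / 1,060 = 4.25472 → 4.3.

4.3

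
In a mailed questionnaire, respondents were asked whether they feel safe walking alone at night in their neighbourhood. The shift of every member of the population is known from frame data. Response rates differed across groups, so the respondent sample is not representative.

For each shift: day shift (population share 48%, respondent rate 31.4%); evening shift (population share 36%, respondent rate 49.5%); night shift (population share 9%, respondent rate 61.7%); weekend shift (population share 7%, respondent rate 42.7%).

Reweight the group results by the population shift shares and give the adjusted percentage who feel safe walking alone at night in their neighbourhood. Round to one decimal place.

41.4%

Reweight to the known shift distribution:
  day shift: 0.48 × 31.4 = 15.072
  evening shift: 0.36 × 49.5 = 17.82
  night shift: 0.09 × 61.7 = 5.553
  weekend shift: 0.07 × 42.7 = 2.989
Post-stratified estimate = 41.434 → 41.4%.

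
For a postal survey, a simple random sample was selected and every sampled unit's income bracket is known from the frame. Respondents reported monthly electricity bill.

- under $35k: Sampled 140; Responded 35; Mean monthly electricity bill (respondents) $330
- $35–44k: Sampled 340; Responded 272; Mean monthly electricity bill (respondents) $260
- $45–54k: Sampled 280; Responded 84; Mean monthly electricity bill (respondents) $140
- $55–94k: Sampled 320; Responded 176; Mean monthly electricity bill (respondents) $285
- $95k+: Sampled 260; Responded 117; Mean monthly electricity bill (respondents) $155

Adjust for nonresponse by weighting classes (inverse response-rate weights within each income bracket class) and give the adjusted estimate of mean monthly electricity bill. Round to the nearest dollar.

$228

Response rates by class: under $35k 35/140 = 25%, $35–44k 272/340 = 80%, $45–54k 84/280 = 30%, $55–94k 176/320 = 55%, $95k+ 117/260 = 45%.
Inverse-response-rate weighting restores each class to its sampled count, so class totals weight by n_sampled:
  under $35k: 140 × 330 = 46,200
  $35–44k: 340 × 260 = 88,400
  $45–54k: 280 × 140 = 39,200
  $55–94k: 320 × 285 = 91,200
  $95k+: 260 × 155 = 40,300
Adjusted estimate = 305,300 / 1,340 = 227.836 → $228.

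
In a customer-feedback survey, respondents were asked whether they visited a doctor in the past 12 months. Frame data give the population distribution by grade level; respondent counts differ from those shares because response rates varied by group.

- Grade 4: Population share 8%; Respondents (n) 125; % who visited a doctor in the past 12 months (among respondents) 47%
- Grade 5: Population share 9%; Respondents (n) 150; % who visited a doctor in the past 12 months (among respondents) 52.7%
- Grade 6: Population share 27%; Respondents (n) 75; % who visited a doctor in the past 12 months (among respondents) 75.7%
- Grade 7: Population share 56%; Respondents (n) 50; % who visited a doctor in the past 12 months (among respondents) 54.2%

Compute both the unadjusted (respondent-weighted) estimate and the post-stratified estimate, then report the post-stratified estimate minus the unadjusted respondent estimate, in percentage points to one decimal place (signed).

+3.9 percentage points

Without adjustment, the pooled respondent share is:
  (125/400)×47 + (150/400)×52.7 + (75/400)×75.7 + (50/400)×54.2 = 55.4188%
Reweighting by population grade level shares:
  0.08×47 + 0.09×52.7 + 0.27×75.7 + 0.56×54.2 = 59.294%
Difference = 59.294 − 55.4188 = 3.8753 pp.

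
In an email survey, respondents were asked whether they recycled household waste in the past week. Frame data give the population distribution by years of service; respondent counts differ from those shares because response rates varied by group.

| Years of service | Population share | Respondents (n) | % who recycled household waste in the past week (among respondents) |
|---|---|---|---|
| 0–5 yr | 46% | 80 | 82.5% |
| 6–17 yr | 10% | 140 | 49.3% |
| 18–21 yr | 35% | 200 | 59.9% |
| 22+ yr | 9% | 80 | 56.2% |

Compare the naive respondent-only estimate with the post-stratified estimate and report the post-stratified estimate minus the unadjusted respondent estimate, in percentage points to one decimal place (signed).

Unadjusted (pooled respondent) estimate weights by respondent counts:
  (80/500)×82.5 + (140/500)×49.3 + (200/500)×59.9 + (80/500)×56.2 = 59.956%
Post-stratifying to population shares instead:
  0.46×82.5 + 0.1×49.3 + 0.35×59.9 + 0.09×56.2 = 68.903%
Difference = 68.903 − 59.956 = 8.947 pp.

+8.9 percentage points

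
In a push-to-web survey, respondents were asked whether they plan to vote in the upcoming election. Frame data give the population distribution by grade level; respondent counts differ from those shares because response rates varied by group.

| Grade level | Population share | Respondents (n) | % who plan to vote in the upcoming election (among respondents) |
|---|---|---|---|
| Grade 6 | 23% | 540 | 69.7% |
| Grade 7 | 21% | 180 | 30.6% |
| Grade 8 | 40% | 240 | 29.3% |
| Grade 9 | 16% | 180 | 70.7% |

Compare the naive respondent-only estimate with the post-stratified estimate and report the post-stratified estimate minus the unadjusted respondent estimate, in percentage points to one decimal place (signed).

Without adjustment, the pooled respondent share is:
  (540/1140)×69.7 + (180/1140)×30.6 + (240/1140)×29.3 + (180/1140)×70.7 = 55.1789%
Reweighting by population grade level shares:
  0.23×69.7 + 0.21×30.6 + 0.4×29.3 + 0.16×70.7 = 45.489%
Difference = 45.489 − 55.1789 = -9.6899 pp.

-9.7 percentage points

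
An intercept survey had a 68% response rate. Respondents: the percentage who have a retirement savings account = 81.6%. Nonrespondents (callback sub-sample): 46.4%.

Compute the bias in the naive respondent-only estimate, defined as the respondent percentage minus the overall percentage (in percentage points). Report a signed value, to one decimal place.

Nonresponse fraction = 1 − 0.68 = 0.32.
Bias = (nonresponse fraction) × (respondent percentage − nonrespondent percentage)
     = 0.32 × (81.6 − 46.4) = 0.32 × 35.2 = 11.264.

+11.3 percentage points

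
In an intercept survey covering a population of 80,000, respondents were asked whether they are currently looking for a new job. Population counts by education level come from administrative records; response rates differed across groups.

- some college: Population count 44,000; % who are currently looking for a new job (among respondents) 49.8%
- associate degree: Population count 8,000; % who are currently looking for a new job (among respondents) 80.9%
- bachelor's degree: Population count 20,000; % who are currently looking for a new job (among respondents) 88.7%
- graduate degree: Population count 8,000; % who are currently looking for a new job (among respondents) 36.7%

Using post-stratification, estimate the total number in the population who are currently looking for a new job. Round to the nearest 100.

49,100

Each cell contributes its population count × the respondent rate:
  some college: 44,000 × 49.8% = 21,912
  associate degree: 8,000 × 80.9% = 6472
  bachelor's degree: 20,000 × 88.7% = 17,740
  graduate degree: 8,000 × 36.7% = 2936
Estimated total = 49,060 → 49,100.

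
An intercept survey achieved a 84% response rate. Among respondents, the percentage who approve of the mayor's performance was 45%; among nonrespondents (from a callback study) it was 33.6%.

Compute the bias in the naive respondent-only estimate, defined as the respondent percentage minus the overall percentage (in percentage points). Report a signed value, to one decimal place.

Nonresponse fraction = 1 − 0.84 = 0.16.
Bias = (nonresponse fraction) × (respondent percentage − nonrespondent percentage)
     = 0.16 × (45 − 33.6) = 0.16 × 11.4 = 1.824.

+1.8 percentage points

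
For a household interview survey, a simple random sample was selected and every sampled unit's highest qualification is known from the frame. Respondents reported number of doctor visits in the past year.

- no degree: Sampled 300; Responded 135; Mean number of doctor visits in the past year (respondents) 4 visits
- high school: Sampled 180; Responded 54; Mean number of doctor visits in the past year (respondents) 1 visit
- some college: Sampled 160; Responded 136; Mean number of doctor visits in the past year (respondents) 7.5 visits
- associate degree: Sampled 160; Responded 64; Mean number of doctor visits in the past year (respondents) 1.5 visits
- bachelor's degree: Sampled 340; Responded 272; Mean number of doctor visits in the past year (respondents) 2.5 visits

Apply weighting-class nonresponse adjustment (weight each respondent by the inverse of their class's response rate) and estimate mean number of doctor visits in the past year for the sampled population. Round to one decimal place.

3.2

Response rates by class: no degree 135/300 = 45%, high school 54/180 = 30%, some college 136/160 = 85%, associate degree 64/160 = 40%, bachelor's degree 272/340 = 80%.
With weight = n_sampled/n_responded per class, the weighted class total is n_sampled:
  no degree: 300 × 4 = 1200
  high school: 180 × 1 = 180
  some college: 160 × 7.5 = 1200
  associate degree: 160 × 1.5 = 240
  bachelor's degree: 340 × 2.5 = 850
Adjusted estimate = 3670 / 1,140 = 3.2193 → 3.2.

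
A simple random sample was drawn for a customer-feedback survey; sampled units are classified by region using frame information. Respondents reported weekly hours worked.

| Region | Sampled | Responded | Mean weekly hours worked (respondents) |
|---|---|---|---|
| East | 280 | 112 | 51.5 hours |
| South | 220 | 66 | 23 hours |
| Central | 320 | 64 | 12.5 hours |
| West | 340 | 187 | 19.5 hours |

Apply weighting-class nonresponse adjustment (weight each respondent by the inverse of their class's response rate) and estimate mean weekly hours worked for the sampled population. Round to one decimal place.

26.0

Response rates by class: East 112/280 = 40%, South 66/220 = 30%, Central 64/320 = 20%, West 187/340 = 55%.
With weight = n_sampled/n_responded per class, the weighted class total is n_sampled:
  East: 280 × 51.5 = 14,420
  South: 220 × 23 = 5060
  Central: 320 × 12.5 = 4000
  West: 340 × 19.5 = 6630
Adjusted estimate = 30,110 / 1,160 = 25.9569 → 26.0.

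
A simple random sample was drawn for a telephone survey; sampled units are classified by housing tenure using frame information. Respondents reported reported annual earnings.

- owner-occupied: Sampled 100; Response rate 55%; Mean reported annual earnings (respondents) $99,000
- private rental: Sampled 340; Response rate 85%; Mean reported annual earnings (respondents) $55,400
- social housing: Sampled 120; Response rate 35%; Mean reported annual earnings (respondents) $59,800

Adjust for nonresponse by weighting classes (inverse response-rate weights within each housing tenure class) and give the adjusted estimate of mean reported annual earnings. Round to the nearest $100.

Inverse-response-rate weighting restores each class to its sampled count, so class totals weight by n_sampled:
  owner-occupied: 100 × 99,000 = 9,900,000
  private rental: 340 × 55,400 = 18,836,000
  social housing: 120 × 59,800 = 7,176,000
Adjusted estimate = 35,912,000 / 560 = 64128.6 → $64,100.

$64,100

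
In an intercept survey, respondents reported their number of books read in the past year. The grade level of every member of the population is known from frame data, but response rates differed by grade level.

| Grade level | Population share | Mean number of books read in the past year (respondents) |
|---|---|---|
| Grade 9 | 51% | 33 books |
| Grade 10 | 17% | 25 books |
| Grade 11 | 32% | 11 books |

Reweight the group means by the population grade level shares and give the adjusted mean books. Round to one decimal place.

Weight each group's respondent value by its population share:
  Grade 9: 0.51 × 33 = 16.83
  Grade 10: 0.17 × 25 = 4.25
  Grade 11: 0.32 × 11 = 3.52
Post-stratified estimate = 24.6 → 24.6.

24.6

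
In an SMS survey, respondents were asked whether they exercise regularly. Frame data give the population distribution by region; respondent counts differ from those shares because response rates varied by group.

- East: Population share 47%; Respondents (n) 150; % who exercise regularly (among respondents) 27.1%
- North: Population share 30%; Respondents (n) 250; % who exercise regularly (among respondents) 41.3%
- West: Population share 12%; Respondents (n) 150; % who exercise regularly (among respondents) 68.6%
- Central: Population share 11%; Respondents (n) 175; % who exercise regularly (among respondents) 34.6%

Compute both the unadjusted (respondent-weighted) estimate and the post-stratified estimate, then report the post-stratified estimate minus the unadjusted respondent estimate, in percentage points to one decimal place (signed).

-5.2 percentage points

Unadjusted (pooled respondent) estimate weights by respondent counts:
  (150/725)×27.1 + (250/725)×41.3 + (150/725)×68.6 + (175/725)×34.6 = 42.3931%
Reweighting by population region shares:
  0.47×27.1 + 0.3×41.3 + 0.12×68.6 + 0.11×34.6 = 37.165%
Difference = 37.165 − 42.3931 = -5.2281 pp.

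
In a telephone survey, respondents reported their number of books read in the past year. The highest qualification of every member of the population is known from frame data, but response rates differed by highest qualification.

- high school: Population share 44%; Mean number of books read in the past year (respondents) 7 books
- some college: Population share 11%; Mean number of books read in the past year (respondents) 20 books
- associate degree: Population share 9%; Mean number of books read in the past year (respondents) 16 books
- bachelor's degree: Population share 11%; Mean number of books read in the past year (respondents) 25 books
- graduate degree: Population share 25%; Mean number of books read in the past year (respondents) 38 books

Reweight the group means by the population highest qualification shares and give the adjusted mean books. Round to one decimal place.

19.0

Reweight to the known highest qualification distribution:
  high school: 0.44 × 7 = 3.08
  some college: 0.11 × 20 = 2.2
  associate degree: 0.09 × 16 = 1.44
  bachelor's degree: 0.11 × 25 = 2.75
  graduate degree: 0.25 × 38 = 9.5
Post-stratified estimate = 18.97 → 19.0.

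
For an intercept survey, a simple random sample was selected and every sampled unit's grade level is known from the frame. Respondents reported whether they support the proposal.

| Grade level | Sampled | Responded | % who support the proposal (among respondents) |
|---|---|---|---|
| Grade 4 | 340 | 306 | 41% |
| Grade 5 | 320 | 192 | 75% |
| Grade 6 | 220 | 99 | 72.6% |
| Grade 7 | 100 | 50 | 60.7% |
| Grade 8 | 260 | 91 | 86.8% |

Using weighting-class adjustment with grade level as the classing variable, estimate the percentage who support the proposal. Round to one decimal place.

Class response rates: Grade 4 306/340 = 90%, Grade 5 192/320 = 60%, Grade 6 99/220 = 45%, Grade 7 50/100 = 50%, Grade 8 91/260 = 35%.
Each respondent's weight = sampled/responded in their class; summing within a class gives n_sampled, so:
  Grade 4: 340 × 41 = 13,940
  Grade 5: 320 × 75 = 24,000
  Grade 6: 220 × 72.6 = 15972
  Grade 7: 100 × 60.7 = 6070
  Grade 8: 260 × 86.8 = 22,568
Adjusted estimate = 82,550 / 1,240 = 66.5726 → 66.6%.

66.6%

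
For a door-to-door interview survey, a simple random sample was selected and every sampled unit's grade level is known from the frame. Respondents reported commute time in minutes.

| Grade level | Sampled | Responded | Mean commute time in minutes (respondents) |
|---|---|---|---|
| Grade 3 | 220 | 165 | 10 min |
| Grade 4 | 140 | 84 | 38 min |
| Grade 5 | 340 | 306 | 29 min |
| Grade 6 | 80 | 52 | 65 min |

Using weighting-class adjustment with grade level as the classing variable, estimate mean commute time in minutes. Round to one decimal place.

Response rates by class: Grade 3 165/220 = 75%, Grade 4 84/140 = 60%, Grade 5 306/340 = 90%, Grade 6 52/80 = 65%.
Inverse-response-rate weighting restores each class to its sampled count, so class totals weight by n_sampled:
  Grade 3: 220 × 10 = 2200
  Grade 4: 140 × 38 = 5320
  Grade 5: 340 × 29 = 9860
  Grade 6: 80 × 65 = 5200
Adjusted estimate = 22,580 / 780 = 28.9487 → 28.9.

28.9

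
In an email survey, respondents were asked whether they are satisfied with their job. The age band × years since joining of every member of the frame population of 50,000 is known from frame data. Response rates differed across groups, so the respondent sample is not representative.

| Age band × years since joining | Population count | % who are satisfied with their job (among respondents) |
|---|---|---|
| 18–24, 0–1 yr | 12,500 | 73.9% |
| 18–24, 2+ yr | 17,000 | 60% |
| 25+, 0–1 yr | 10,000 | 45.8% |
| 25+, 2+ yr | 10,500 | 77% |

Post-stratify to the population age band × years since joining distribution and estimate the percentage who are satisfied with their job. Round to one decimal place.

Post-stratification weights by population share, not respondent share:
  18–24, 0–1 yr: (12,500/50,000) × 73.9 = 18.475
  18–24, 2+ yr: (17,000/50,000) × 60 = 20.4
  25+, 0–1 yr: (10,000/50,000) × 45.8 = 9.16
  25+, 2+ yr: (10,500/50,000) × 77 = 16.17
Post-stratified estimate = 64.205 → 64.2%.

64.2%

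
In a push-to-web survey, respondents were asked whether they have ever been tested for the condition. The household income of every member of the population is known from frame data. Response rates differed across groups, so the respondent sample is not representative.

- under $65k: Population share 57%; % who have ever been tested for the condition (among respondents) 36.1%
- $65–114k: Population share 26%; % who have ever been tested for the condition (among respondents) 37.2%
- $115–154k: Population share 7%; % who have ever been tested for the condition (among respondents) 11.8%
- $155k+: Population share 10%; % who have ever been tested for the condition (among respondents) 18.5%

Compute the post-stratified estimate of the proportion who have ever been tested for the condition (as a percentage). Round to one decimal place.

32.9%

Post-stratification weights by population share, not respondent share:
  under $65k: 0.57 × 36.1 = 20.577
  $65–114k: 0.26 × 37.2 = 9.672
  $115–154k: 0.07 × 11.8 = 0.826
  $155k+: 0.1 × 18.5 = 1.85
Post-stratified estimate = 32.925 → 32.9%.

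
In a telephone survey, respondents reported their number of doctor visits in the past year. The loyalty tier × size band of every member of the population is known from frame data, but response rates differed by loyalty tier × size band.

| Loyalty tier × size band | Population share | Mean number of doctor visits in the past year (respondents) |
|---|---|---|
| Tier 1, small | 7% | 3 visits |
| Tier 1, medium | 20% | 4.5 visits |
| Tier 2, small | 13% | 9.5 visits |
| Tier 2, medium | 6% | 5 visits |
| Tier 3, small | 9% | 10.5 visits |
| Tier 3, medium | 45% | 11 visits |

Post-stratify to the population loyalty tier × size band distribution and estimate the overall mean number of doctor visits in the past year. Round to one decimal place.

Reweight to the known loyalty tier × size band distribution:
  Tier 1, small: 0.07 × 3 = 0.21
  Tier 1, medium: 0.2 × 4.5 = 0.9
  Tier 2, small: 0.13 × 9.5 = 1.235
  Tier 2, medium: 0.06 × 5 = 0.3
  Tier 3, small: 0.09 × 10.5 = 0.945
  Tier 3, medium: 0.45 × 11 = 4.95
Post-stratified estimate = 8.54 → 8.5.

8.5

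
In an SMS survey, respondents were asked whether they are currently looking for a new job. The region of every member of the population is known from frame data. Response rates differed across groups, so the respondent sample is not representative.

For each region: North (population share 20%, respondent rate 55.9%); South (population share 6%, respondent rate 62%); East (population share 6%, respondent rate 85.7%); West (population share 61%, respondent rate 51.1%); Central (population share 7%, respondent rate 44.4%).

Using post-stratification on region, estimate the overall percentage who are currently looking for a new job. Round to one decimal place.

54.3%

Reweight to the known region distribution:
  North: 0.2 × 55.9 = 11.18
  South: 0.06 × 62 = 3.72
  East: 0.06 × 85.7 = 5.142
  West: 0.61 × 51.1 = 31.171
  Central: 0.07 × 44.4 = 3.108
Post-stratified estimate = 54.321 → 54.3%.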